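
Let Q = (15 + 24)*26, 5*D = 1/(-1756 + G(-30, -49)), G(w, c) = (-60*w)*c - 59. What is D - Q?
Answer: -456376051/450075 ≈ -1014.0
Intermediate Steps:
G(w, c) = -59 - 60*c*w (G(w, c) = -60*c*w - 59 = -59 - 60*c*w)
D = -1/450075 (D = 1/(5*(-1756 + (-59 - 60*(-49)*(-30)))) = 1/(5*(-1756 + (-59 - 88200))) = 1/(5*(-1756 - 88259)) = (1/5)/(-90015) = (1/5)*(-1/90015) = -1/450075 ≈ -2.2219e-6)
Q = 1014 (Q = 39*26 = 1014)
D - Q = -1/450075 - 1*1014 = -1/450075 - 1014 = -456376051/450075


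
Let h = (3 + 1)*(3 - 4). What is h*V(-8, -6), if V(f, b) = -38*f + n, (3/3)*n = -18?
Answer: -1144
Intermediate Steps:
n = -18
V(f, b) = -18 - 38*f (V(f, b) = -38*f - 18 = -18 - 38*f)
h = -4 (h = 4*(-1) = -4)
h*V(-8, -6) = -4*(-18 - 38*(-8)) = -4*(-18 + 304) = -4*286 = -1144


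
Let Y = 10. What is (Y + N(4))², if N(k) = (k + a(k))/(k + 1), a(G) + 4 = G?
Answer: 2916/25 ≈ 116.64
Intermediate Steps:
a(G) = -4 + G
N(k) = (-4 + 2*k)/(1 + k) (N(k) = (k + (-4 + k))/(k + 1) = (-4 + 2*k)/(1 + k))
(Y + N(4))² = (10 + 2*(-2 + 4)/(1 + 4))² = (10 + 2*2/5)² = (10 + 2*(⅕)*2)² = (10 + ⅘)² = (54/5)² = 2916/25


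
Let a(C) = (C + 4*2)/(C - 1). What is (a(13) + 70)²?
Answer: 82369/16 ≈ 5148.1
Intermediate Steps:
a(C) = (8 + C)/(-1 + C) (a(C) = (C + 8)/(-1 + C) = (8 + C)/(-1 + C))
(a(13) + 70)² = ((8 + 13)/(-1 + 13) + 70)² = (21/12 + 70)² = ((1/12)*21 + 70)² = (7/4 + 70)² = (287/4)² = 82369/16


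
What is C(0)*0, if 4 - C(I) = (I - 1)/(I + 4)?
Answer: 0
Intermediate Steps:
C(I) = 4 - (-1 + I)/(4 + I) (C(I) = 4 - (I - 1)/(I + 4) = 4 - (-1 + I)/(4 + I))
C(0)*0 = ((17 + 3*0)/(4 + 0))*0 = ((17 + 0)/4)*0 = ((¼)*17)*0 = (17/4)*0 = 0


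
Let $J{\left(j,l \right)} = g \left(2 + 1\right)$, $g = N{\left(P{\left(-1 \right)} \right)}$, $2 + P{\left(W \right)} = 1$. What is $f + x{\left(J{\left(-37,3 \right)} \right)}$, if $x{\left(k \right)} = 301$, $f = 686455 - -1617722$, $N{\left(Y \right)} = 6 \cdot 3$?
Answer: $2304478$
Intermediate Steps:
$P{\left(W \right)} = -1$ ($P{\left(W \right)} = -2 + 1 = -1$)
$N{\left(Y \right)} = 18$
$g = 18$
$J{\left(j,l \right)} = 54$ ($J{\left(j,l \right)} = 18 \left(2 + 1\right) = 18 \cdot 3 = 54$)
$f = 2304177$ ($f = 686455 + 1617722 = 2304177$)
$f + x{\left(J{\left(-37,3 \right)} \right)} = 2304177 + 301 = 2304478$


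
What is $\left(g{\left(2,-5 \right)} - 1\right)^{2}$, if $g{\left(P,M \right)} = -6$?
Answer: $49$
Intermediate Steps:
$\left(g{\left(2,-5 \right)} - 1\right)^{2} = \left(-6 - 1\right)^{2} = \left(-7\right)^{2} = 49$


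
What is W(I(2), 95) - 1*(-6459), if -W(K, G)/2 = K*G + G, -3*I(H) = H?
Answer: 19187/3 ≈ 6395.7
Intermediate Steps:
I(H) = -H/3
W(K, G) = -2*G - 2*G*K (W(K, G) = -2*(K*G + G) = -2*(G*K + G) = -2*(G + G*K) = -2*G - 2*G*K)
W(I(2), 95) - 1*(-6459) = -2*95*(1 - ⅓*2) - 1*(-6459) = -2*95*(1 - ⅔) + 6459 = -2*95*⅓ + 6459 = -190/3 + 6459 = 19187/3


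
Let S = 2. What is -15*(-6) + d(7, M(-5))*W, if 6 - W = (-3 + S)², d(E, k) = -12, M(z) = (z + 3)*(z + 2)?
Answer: 30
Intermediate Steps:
M(z) = (2 + z)*(3 + z) (M(z) = (3 + z)*(2 + z) = (2 + z)*(3 + z))
W = 5 (W = 6 - (-3 + 2)² = 6 - 1*(-1)² = 6 - 1*1 = 6 - 1 = 5)
-15*(-6) + d(7, M(-5))*W = -15*(-6) - 12*5 = 90 - 60 = 30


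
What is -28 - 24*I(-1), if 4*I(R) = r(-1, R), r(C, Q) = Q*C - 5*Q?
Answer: -64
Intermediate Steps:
r(C, Q) = -5*Q + C*Q (r(C, Q) = C*Q - 5*Q = -5*Q + C*Q)
I(R) = -3*R/2 (I(R) = (R*(-5 - 1))/4 = (R*(-6))/4 = (-6*R)/4 = -3*R/2)
-28 - 24*I(-1) = -28 - (-36)*(-1) = -28 - 24*3/2 = -28 - 36 = -64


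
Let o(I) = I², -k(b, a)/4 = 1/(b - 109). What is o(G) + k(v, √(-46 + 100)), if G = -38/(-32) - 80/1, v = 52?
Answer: 90637921/14592 ≈ 6211.5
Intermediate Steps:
k(b, a) = -4/(-109 + b) (k(b, a) = -4/(b - 109) = -4/(-109 + b))
G = -1261/16 (G = -38*(-1/32) - 80*1 = 19/16 - 80 = -1261/16 ≈ -78.813)
o(G) + k(v, √(-46 + 100)) = (-1261/16)² - 4/(-109 + 52) = 1590121/256 - 4/(-57) = 1590121/256 - 4*(-1/57) = 1590121/256 + 4/57 = 90637921/14592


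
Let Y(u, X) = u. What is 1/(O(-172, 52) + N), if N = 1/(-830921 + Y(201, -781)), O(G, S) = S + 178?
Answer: 830720/191065599 ≈ 0.0043478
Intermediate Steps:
O(G, S) = 178 + S
N = -1/830720 (N = 1/(-830921 + 201) = 1/(-830720) = -1/830720 ≈ -1.2038e-6)
1/(O(-172, 52) + N) = 1/((178 + 52) - 1/830720) = 1/(230 - 1/830720) = 1/(191065599/830720) = 830720/191065599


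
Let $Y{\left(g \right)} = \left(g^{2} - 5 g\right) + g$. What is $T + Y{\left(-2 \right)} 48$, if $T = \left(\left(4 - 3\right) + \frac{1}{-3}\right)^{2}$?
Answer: $\frac{5188}{9} \approx 576.44$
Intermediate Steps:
$Y{\left(g \right)} = g^{2} - 4 g$
$T = \frac{4}{9}$ ($T = \left(1 - \frac{1}{3}\right)^{2} = \left(\frac{2}{3}\right)^{2} = \frac{4}{9} \approx 0.44444$)
$T + Y{\left(-2 \right)} 48 = \frac{4}{9} + - 2 \left(-4 - 2\right) 48 = \frac{4}{9} + \left(-2\right) \left(-6\right) 48 = \frac{4}{9} + 12 \cdot 48 = \frac{4}{9} + 576 = \frac{5188}{9}$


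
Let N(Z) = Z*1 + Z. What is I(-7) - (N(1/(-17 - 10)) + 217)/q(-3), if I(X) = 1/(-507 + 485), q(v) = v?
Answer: 128773/1782 ≈ 72.263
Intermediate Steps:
I(X) = -1/22 (I(X) = 1/(-22) = -1/22)
N(Z) = 2*Z (N(Z) = Z + Z = 2*Z)
I(-7) - (N(1/(-17 - 10)) + 217)/q(-3) = -1/22 - (2/(-17 - 10) + 217)/(-3) = -1/22 - (2/(-27) + 217)*(-1)/3 = -1/22 - (2*(-1/27) + 217)*(-1)/3 = -1/22 - (-2/27 + 217)*(-1)/3 = -1/22 - 5857*(-1)/(27*3) = -1/22 - 1*(-5857/81) = -1/22 + 5857/81 = 128773/1782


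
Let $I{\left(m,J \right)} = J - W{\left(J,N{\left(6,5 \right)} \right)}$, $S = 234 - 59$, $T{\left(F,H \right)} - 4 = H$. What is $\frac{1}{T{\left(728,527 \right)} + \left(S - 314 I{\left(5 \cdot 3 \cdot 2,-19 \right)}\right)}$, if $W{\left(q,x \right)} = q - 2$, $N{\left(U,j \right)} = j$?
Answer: $\frac{1}{78} \approx 0.012821$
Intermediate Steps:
$T{\left(F,H \right)} = 4 + H$
$S = 175$ ($S = 234 - 59 = 175$)
$W{\left(q,x \right)} = -2 + q$ ($W{\left(q,x \right)} = q - 2 = -2 + q$)
$I{\left(m,J \right)} = 2$ ($I{\left(m,J \right)} = J - \left(-2 + J\right) = 2$)
$\frac{1}{T{\left(728,527 \right)} + \left(S - 314 I{\left(5 \cdot 3 \cdot 2,-19 \right)}\right)} = \frac{1}{\left(4 + 527\right) + \left(175 - 628\right)} = \frac{1}{531 + \left(175 - 628\right)} = \frac{1}{531 - 453} = \frac{1}{78}$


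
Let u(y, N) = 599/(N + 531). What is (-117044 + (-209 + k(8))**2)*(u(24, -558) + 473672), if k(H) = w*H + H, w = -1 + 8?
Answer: -1227943302355/27 ≈ -4.5479e+10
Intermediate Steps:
w = 7
k(H) = 8*H (k(H) = 7*H + H = 8*H)
u(y, N) = 599/(531 + N)
(-117044 + (-209 + k(8))**2)*(u(24, -558) + 473672) = (-117044 + (-209 + 8*8)**2)*(599/(531 - 558) + 473672) = (-117044 + (-209 + 64)**2)*(599/(-27) + 473672) = (-117044 + (-145)**2)*(599*(-1/27) + 473672) = (-117044 + 21025)*(-599/27 + 473672) = -96019*12788545/27 = -1227943302355/27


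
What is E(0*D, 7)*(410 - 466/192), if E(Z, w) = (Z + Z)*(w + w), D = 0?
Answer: 0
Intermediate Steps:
E(Z, w) = 4*Z*w (E(Z, w) = (2*Z)*(2*w) = 4*Z*w)
E(0*D, 7)*(410 - 466/192) = (4*(0*0)*7)*(410 - 466/192) = (4*0*7)*(410 - 466/192) = 0*(410 - 1*233/96) = 0*(410 - 233/96) = 0*(39127/96) = 0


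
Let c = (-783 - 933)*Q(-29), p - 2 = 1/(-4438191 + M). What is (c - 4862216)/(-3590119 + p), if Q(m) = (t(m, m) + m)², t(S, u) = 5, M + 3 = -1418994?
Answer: 34268251542816/21027990210997 ≈ 1.6297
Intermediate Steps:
M = -1418997 (M = -3 - 1418994 = -1418997)
Q(m) = (5 + m)²
p = 11714375/5857188 (p = 2 + 1/(-4438191 - 1418997) = 2 + 1/(-5857188) = 2 - 1/5857188 = 11714375/5857188 ≈ 2.0000)
c = -988416 (c = (-783 - 933)*(5 - 29)² = -1716*(-24)² = -1716*576 = -988416)
(c - 4862216)/(-3590119 + p) = (-988416 - 4862216)/(-3590119 + 11714375/5857188) = -5850632/(-21027990210997/5857188) = -5850632*(-5857188/21027990210997) = 34268251542816/21027990210997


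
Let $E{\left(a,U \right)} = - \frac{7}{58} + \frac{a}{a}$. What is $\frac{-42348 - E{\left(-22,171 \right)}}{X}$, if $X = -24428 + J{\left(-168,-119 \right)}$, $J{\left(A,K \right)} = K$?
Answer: $\frac{2456235}{1423726} \approx 1.7252$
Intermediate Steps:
$E{\left(a,U \right)} = \frac{51}{58}$ ($E{\left(a,U \right)} = \left(-7\right) \frac{1}{58} + 1 = - \frac{7}{58} + 1 = \frac{51}{58}$)
$X = -24547$ ($X = -24428 - 119 = -24547$)
$\frac{-42348 - E{\left(-22,171 \right)}}{X} = \frac{-42348 - \frac{51}{58}}{-24547} = \left(-42348 - \frac{51}{58}\right) \left(- \frac{1}{24547}\right) = \left(- \frac{2456235}{58}\right) \left(- \frac{1}{24547}\right) = \frac{2456235}{1423726}$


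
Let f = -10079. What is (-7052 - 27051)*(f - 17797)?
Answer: 950655228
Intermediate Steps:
(-7052 - 27051)*(f - 17797) = (-7052 - 27051)*(-10079 - 17797) = -34103*(-27876) = 950655228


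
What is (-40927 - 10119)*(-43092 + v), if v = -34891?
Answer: 3980720218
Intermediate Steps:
(-40927 - 10119)*(-43092 + v) = (-40927 - 10119)*(-43092 - 34891) = -51046*(-77983) = 3980720218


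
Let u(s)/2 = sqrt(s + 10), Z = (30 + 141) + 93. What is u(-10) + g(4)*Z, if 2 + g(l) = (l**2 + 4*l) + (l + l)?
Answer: 10032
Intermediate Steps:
g(l) = -2 + l**2 + 6*l (g(l) = -2 + ((l**2 + 4*l) + (l + l)) = -2 + ((l**2 + 4*l) + 2*l) = -2 + (l**2 + 6*l) = -2 + l**2 + 6*l)
Z = 264 (Z = 171 + 93 = 264)
u(s) = 2*sqrt(10 + s) (u(s) = 2*sqrt(s + 10) = 2*sqrt(10 + s))
u(-10) + g(4)*Z = 2*sqrt(10 - 10) + (-2 + 4**2 + 6*4)*264 = 2*sqrt(0) + (-2 + 16 + 24)*264 = 2*0 + 38*264 = 0 + 10032 = 10032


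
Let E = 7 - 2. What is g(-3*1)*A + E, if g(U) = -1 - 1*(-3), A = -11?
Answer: -17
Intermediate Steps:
E = 5
g(U) = 2 (g(U) = -1 + 3 = 2)
g(-3*1)*A + E = 2*(-11) + 5 = -22 + 5 = -17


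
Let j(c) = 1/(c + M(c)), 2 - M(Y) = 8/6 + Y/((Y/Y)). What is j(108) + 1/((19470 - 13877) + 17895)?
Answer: 35233/23488 ≈ 1.5000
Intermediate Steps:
M(Y) = ⅔ - Y (M(Y) = 2 - (8/6 + Y/((Y/Y))) = 2 - (8*(⅙) + Y/1) = 2 - (4/3 + Y*1) = 2 - (4/3 + Y) = 2 + (-4/3 - Y) = ⅔ - Y)
j(c) = 3/2 (j(c) = 1/(c + (⅔ - c)) = 1/(⅔) = 3/2)
j(108) + 1/((19470 - 13877) + 17895) = 3/2 + 1/((19470 - 13877) + 17895) = 3/2 + 1/(5593 + 17895) = 3/2 + 1/23488 = 35233/23488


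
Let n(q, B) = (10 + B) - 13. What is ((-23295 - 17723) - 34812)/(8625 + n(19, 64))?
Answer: -37915/4343 ≈ -8.7301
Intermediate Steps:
n(q, B) = -3 + B
((-23295 - 17723) - 34812)/(8625 + n(19, 64)) = ((-23295 - 17723) - 34812)/(8625 + (-3 + 64)) = (-41018 - 34812)/(8625 + 61) = -75830/8686 = -75830*1/8686 = -37915/4343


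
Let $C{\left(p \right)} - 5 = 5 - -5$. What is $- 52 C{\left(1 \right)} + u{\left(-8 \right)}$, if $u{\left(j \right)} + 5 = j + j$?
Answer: $-801$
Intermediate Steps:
$C{\left(p \right)} = 15$ ($C{\left(p \right)} = 5 + \left(5 - -5\right) = 5 + \left(5 + 5\right) = 5 + 10 = 15$)
$u{\left(j \right)} = -5 + 2 j$ ($u{\left(j \right)} = -5 + \left(j + j\right) = -5 + 2 j$)
$- 52 C{\left(1 \right)} + u{\left(-8 \right)} = \left(-52\right) 15 + \left(-5 + 2 \left(-8\right)\right) = -780 - 21 = -801$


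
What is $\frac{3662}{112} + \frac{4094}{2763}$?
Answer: $\frac{5288317}{154728} \approx 34.178$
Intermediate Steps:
$\frac{3662}{112} + \frac{4094}{2763} = 3662 \cdot \frac{1}{112} + 4094 \cdot \frac{1}{2763} = \frac{1831}{56} + \frac{4094}{2763} = \frac{5288317}{154728}$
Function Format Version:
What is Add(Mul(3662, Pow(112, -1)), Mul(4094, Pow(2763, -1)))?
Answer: Rational(5288317, 154728) ≈ 34.178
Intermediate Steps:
Add(Mul(3662, Pow(112, -1)), Mul(4094, Pow(2763, -1))) = Add(Mul(3662, Rational(1, 112)), Mul(4094, Rational(1, 2763))) = Add(Rational(1831, 56), Rational(4094, 2763)) = Rational(5288317, 154728)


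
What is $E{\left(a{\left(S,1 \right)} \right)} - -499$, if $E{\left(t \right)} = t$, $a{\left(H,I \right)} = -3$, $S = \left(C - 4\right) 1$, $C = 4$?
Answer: $496$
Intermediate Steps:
$S = 0$ ($S = \left(4 - 4\right) 1 = 0 \cdot 1 = 0$)
$E{\left(a{\left(S,1 \right)} \right)} - -499 = -3 - -499 = -3 + 499 = 496$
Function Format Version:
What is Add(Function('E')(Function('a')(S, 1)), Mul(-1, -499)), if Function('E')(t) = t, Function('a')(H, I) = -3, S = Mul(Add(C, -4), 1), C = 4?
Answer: 496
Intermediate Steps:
S = 0 (S = Mul(Add(4, -4), 1) = Mul(0, 1) = 0)
Add(Function('E')(Function('a')(S, 1)), Mul(-1, -499)) = Add(-3, Mul(-1, -499)) = Add(-3, 499) = 496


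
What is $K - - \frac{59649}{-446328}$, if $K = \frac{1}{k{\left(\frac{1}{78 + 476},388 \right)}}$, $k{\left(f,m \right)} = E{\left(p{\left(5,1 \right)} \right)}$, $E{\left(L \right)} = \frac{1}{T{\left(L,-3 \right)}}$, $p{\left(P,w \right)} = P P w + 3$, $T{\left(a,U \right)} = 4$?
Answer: $\frac{575221}{148776} \approx 3.8664$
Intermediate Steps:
$p{\left(P,w \right)} = 3 + w P^{2}$ ($p{\left(P,w \right)} = P^{2} w + 3 = w P^{2} + 3 = 3 + w P^{2}$)
$E{\left(L \right)} = \frac{1}{4}$
$k{\left(f,m \right)} = \frac{1}{4}$
$K = 4$ ($K = \frac{1}{\frac{1}{4}} = 4$)
$K - - \frac{59649}{-446328} = 4 - - \frac{59649}{-446328} = 4 - \left(-59649\right) \left(- \frac{1}{446328}\right) = 4 - \frac{19883}{148776} = \frac{575221}{148776}$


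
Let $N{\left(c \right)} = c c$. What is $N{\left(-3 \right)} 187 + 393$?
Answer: $2076$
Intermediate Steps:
$N{\left(c \right)} = c^{2}$
$N{\left(-3 \right)} 187 + 393 = \left(-3\right)^{2} \cdot 187 + 393 = 9 \cdot 187 + 393 = 1683 + 393 = 2076$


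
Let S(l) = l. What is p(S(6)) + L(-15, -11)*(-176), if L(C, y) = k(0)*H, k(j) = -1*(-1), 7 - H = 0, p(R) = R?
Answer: -1226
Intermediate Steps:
H = 7 (H = 7 - 1*0 = 7 + 0 = 7)
k(j) = 1
L(C, y) = 7 (L(C, y) = 1*7 = 7)
p(S(6)) + L(-15, -11)*(-176) = 6 + 7*(-176) = 6 - 1232 = -1226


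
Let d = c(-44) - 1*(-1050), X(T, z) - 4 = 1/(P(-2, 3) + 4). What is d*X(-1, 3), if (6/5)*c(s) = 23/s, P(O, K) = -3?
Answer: 1385425/264 ≈ 5247.8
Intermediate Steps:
c(s) = 115/(6*s) (c(s) = 5*(23/s)/6 = 115/(6*s))
X(T, z) = 5 (X(T, z) = 4 + 1/(-3 + 4) = 4 + 1/1 = 4 + 1 = 5)
d = 277085/264 (d = (115/6)/(-44) - 1*(-1050) = (115/6)*(-1/44) + 1050 = -115/264 + 1050 = 277085/264 ≈ 1049.6)
d*X(-1, 3) = (277085/264)*5 = 1385425/264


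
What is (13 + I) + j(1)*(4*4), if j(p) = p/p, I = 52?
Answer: 81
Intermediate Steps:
j(p) = 1
(13 + I) + j(1)*(4*4) = (13 + 52) + 1*(4*4) = 65 + 1*16 = 65 + 16 = 81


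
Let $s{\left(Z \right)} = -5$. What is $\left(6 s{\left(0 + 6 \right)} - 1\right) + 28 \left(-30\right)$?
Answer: $-871$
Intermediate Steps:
$\left(6 s{\left(0 + 6 \right)} - 1\right) + 28 \left(-30\right) = \left(6 \left(-5\right) - 1\right) + 28 \left(-30\right) = \left(-30 - 1\right) - 840 = -31 - 840 = -871$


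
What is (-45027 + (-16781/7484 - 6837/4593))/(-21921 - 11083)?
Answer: 515962293855/378159964016 ≈ 1.3644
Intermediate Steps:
(-45027 + (-16781/7484 - 6837/4593))/(-21921 - 11083) = (-45027 + (-16781*1/7484 - 6837*1/4593))/(-33004) = (-45027 + (-16781/7484 - 2279/1531))*(-1/33004) = (-45027 - 42747747/11458004)*(-1/33004) = -515962293855/11458004*(-1/33004) = 515962293855/378159964016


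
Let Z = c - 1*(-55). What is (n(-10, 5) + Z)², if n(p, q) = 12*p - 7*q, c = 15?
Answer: 7225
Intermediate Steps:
n(p, q) = -7*q + 12*p
Z = 70 (Z = 15 - 1*(-55) = 15 + 55 = 70)
(n(-10, 5) + Z)² = ((-7*5 + 12*(-10)) + 70)² = ((-35 - 120) + 70)² = (-155 + 70)² = (-85)² = 7225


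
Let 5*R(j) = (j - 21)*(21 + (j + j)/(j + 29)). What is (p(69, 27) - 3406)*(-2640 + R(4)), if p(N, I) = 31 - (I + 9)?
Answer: 508826829/55 ≈ 9.2514e+6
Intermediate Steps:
p(N, I) = 22 - I (p(N, I) = 31 - (9 + I) = 31 + (-9 - I) = 22 - I)
R(j) = (-21 + j)*(21 + 2*j/(29 + j))/5 (R(j) = ((j - 21)*(21 + (j + j)/(j + 29)))/5 = ((-21 + j)*(21 + (2*j)/(29 + j)))/5 = ((-21 + j)*(21 + 2*j/(29 + j)))/5 = (-21 + j)*(21 + 2*j/(29 + j))/5)
(p(69, 27) - 3406)*(-2640 + R(4)) = ((22 - 1*27) - 3406)*(-2640 + (-12789 + 23*4**2 + 126*4)/(5*(29 + 4))) = ((22 - 27) - 3406)*(-2640 + (1/5)*(-12789 + 23*16 + 504)/33) = (-5 - 3406)*(-2640 + (1/5)*(1/33)*(-12789 + 368 + 504)) = -3411*(-2640 + (1/5)*(1/33)*(-11917)) = -3411*(-2640 - 11917/165) = -3411*(-447517/165) = 508826829/55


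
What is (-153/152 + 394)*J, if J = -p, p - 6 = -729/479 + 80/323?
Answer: -43675543925/23516984 ≈ -1857.2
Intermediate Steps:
p = 731155/154717 (p = 6 + (-729/479 + 80/323) = 6 - 197147/154717 = 731155/154717 ≈ 4.7258)
J = -731155/154717 (J = -1*731155/154717 = -731155/154717 ≈ -4.7258)
(-153/152 + 394)*J = (-153/152 + 394)*(-731155/154717) = (59735/152)*(-731155/154717) = -43675543925/23516984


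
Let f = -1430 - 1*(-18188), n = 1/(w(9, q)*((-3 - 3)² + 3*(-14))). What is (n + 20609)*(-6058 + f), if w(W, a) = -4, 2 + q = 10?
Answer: 1323100475/6 ≈ 2.2052e+8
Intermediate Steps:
q = 8 (q = -2 + 10 = 8)
n = 1/24 (n = 1/(-4*((-3 - 3)² + 3*(-14))) = 1/(-4*((-6)² - 42)) = 1/(-4*(36 - 42)) = 1/(-4*(-6)) = 1/24 ≈ 0.041667)
f = 16758 (f = -1430 + 18188 = 16758)
(n + 20609)*(-6058 + f) = (1/24 + 20609)*(-6058 + 16758) = (494617/24)*10700 = 1323100475/6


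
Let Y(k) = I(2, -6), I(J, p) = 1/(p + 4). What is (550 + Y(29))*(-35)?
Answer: -38465/2 ≈ -19233.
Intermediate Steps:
I(J, p) = 1/(4 + p)
Y(k) = -½ (Y(k) = 1/(4 - 6) = 1/(-2) = -½)
(550 + Y(29))*(-35) = (550 - ½)*(-35) = (1099/2)*(-35) = -38465/2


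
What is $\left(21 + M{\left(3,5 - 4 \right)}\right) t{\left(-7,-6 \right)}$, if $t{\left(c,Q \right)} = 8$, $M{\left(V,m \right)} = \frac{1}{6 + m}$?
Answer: $\frac{1184}{7} \approx 169.14$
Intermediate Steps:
$\left(21 + M{\left(3,5 - 4 \right)}\right) t{\left(-7,-6 \right)} = \left(21 + \frac{1}{6 + \left(5 - 4\right)}\right) 8 = \left(21 + \frac{1}{6 + 1}\right) 8 = \left(21 + \frac{1}{7}\right) 8 = \frac{148}{7} \cdot 8 = \frac{1184}{7}$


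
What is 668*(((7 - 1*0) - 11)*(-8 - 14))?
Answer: 58784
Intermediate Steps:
668*(((7 - 1*0) - 11)*(-8 - 14)) = 668*(((7 + 0) - 11)*(-22)) = 668*((7 - 11)*(-22)) = 668*(-4*(-22)) = 668*88 = 58784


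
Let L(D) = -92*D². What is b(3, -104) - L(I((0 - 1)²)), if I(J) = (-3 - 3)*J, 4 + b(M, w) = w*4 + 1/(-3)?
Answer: 8675/3 ≈ 2891.7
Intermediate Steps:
b(M, w) = -13/3 + 4*w (b(M, w) = -4 + (w*4 + 1/(-3)) = -4 + (4*w - ⅓) = -4 + (-⅓ + 4*w) = -13/3 + 4*w)
I(J) = -6*J
b(3, -104) - L(I((0 - 1)²)) = (-13/3 + 4*(-104)) - (-92)*(-6*(0 - 1)²)² = (-13/3 - 416) - (-92)*(-6*(-1)²)² = -1261/3 - (-92)*(-6*1)² = -1261/3 - (-92)*(-6)² = -1261/3 - (-92)*36 = -1261/3 - 1*(-3312) = -1261/3 + 3312 = 8675/3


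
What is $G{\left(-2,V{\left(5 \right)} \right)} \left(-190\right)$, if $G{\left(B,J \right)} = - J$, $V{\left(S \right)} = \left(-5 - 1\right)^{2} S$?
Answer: $34200$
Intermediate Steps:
$V{\left(S \right)} = 36 S$ ($V{\left(S \right)} = \left(-6\right)^{2} S = 36 S$)
$G{\left(-2,V{\left(5 \right)} \right)} \left(-190\right) = - 36 \cdot 5 \left(-190\right) = \left(-1\right) 180 \left(-190\right) = \left(-180\right) \left(-190\right) = 34200$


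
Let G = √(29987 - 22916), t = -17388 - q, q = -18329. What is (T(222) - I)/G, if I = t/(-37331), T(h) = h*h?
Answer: 1839821945*√7071/263967501 ≈ 586.09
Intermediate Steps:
T(h) = h²
t = 941 (t = -17388 - 1*(-18329) = -17388 + 18329 = 941)
I = -941/37331 (I = 941/(-37331) = 941*(-1/37331) = -941/37331 ≈ -0.025207)
G = √7071 ≈ 84.089
(T(222) - I)/G = (222² - 1*(-941/37331))/(√7071) = (49284 + 941/37331)*(√7071/7071) = 1839821945*(√7071/7071)/37331 = 1839821945*√7071/263967501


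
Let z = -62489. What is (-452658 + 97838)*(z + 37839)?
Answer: 8746313000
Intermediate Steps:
(-452658 + 97838)*(z + 37839) = (-452658 + 97838)*(-62489 + 37839) = -354820*(-24650) = 8746313000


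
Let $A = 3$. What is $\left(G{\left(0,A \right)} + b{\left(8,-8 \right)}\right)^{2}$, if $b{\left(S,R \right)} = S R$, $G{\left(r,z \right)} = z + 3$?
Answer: $3364$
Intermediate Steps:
$G{\left(r,z \right)} = 3 + z$
$b{\left(S,R \right)} = R S$
$\left(G{\left(0,A \right)} + b{\left(8,-8 \right)}\right)^{2} = \left(\left(3 + 3\right) - 64\right)^{2} = \left(6 - 64\right)^{2} = \left(-58\right)^{2} = 3364$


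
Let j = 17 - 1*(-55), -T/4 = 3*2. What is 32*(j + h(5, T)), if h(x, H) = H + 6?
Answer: 1728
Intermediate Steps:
T = -24 (T = -12*2 = -4*6 = -24)
j = 72 (j = 17 + 55 = 72)
h(x, H) = 6 + H
32*(j + h(5, T)) = 32*(72 + (6 - 24)) = 32*(72 - 18) = 32*54 = 1728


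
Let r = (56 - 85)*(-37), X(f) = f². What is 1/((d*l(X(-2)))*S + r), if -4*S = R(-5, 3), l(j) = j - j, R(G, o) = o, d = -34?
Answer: 1/1073 ≈ 0.00093197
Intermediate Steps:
l(j) = 0
S = -¾ (S = -¼*3 = -¾ ≈ -0.75000)
r = 1073 (r = -29*(-37) = 1073)
1/((d*l(X(-2)))*S + r) = 1/(-34*0*(-¾) + 1073) = 1/(0*(-¾) + 1073) = 1/(0 + 1073) = 1/1073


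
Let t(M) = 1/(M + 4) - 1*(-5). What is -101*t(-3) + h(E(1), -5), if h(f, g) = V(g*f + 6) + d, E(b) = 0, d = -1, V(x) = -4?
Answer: -611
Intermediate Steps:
h(f, g) = -5 (h(f, g) = -4 - 1 = -5)
t(M) = 5 + 1/(4 + M) (t(M) = 1/(4 + M) + 5 = 5 + 1/(4 + M))
-101*t(-3) + h(E(1), -5) = -101*(21 + 5*(-3))/(4 - 3) - 5 = -101*(21 - 15)/1 - 5 = -101*6 - 5 = -606 - 5 = -611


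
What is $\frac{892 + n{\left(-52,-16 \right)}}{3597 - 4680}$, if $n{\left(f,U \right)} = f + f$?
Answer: $- \frac{788}{1083} \approx -0.72761$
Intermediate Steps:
$n{\left(f,U \right)} = 2 f$
$\frac{892 + n{\left(-52,-16 \right)}}{3597 - 4680} = \frac{892 + 2 \left(-52\right)}{3597 - 4680} = \frac{892 - 104}{-1083} = 788 \left(- \frac{1}{1083}\right) = - \frac{788}{1083}$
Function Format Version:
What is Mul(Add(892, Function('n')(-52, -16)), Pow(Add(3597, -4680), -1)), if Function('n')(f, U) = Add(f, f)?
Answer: Rational(-788, 1083) ≈ -0.72761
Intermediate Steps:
Function('n')(f, U) = Mul(2, f)
Mul(Add(892, Function('n')(-52, -16)), Pow(Add(3597, -4680), -1)) = Mul(Add(892, Mul(2, -52)), Pow(Add(3597, -4680), -1)) = Mul(Add(892, -104), Pow(-1083, -1)) = Mul(788, Rational(-1, 1083)) = Rational(-788, 1083)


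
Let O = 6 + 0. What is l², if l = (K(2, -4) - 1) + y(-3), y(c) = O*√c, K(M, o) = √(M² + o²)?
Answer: (-1 + 2*√5 + 6*I*√3)² ≈ -95.944 + 72.167*I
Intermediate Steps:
O = 6
y(c) = 6*√c
l = -1 + 2*√5 + 6*I*√3 (l = (√(2² + (-4)²) - 1) + 6*√(-3) = (√(4 + 16) - 1) + 6*(I*√3) = (√20 - 1) + 6*I*√3 = (2*√5 - 1) + 6*I*√3 = (-1 + 2*√5) + 6*I*√3 = -1 + 2*√5 + 6*I*√3 ≈ 3.4721 + 10.392*I)
l² = (-1 + 2*√5 + 6*I*√3)²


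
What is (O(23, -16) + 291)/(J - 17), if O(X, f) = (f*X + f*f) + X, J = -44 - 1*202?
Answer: -202/263 ≈ -0.76806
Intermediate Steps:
J = -246 (J = -44 - 202 = -246)
O(X, f) = X + f² + X*f (O(X, f) = (X*f + f²) + X = (f² + X*f) + X = X + f² + X*f)
(O(23, -16) + 291)/(J - 17) = ((23 + (-16)² + 23*(-16)) + 291)/(-246 - 17) = ((23 + 256 - 368) + 291)/(-263) = (-89 + 291)*(-1/263) = 202*(-1/263) = -202/263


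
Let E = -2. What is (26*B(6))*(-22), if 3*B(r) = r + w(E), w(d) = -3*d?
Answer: -2288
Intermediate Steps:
B(r) = 2 + r/3 (B(r) = (r - 3*(-2))/3 = (r + 6)/3 = (6 + r)/3 = 2 + r/3)
(26*B(6))*(-22) = (26*(2 + (1/3)*6))*(-22) = (26*(2 + 2))*(-22) = (26*4)*(-22) = 104*(-22) = -2288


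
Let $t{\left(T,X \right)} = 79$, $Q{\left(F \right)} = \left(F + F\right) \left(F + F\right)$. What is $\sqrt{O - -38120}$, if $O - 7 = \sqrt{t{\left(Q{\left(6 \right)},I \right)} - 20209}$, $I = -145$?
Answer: $\sqrt{38127 + i \sqrt{20130}} \approx 195.26 + 0.3633 i$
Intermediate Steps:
$Q{\left(F \right)} = 4 F^{2}$ ($Q{\left(F \right)} = 2 F 2 F = 4 F^{2}$)
$O = 7 + i \sqrt{20130}$ ($O = 7 + \sqrt{79 - 20209} = 7 + \sqrt{-20130} = 7 + i \sqrt{20130} \approx 7.0 + 141.88 i$)
$\sqrt{O - -38120} = \sqrt{\left(7 + i \sqrt{20130}\right) - -38120} = \sqrt{\left(7 + i \sqrt{20130}\right) + 38120} = \sqrt{38127 + i \sqrt{20130}}$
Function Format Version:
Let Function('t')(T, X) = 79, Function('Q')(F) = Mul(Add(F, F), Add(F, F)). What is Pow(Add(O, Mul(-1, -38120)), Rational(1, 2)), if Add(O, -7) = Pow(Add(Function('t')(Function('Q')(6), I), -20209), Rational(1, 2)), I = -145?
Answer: Pow(Add(38127, Mul(I, Pow(20130, Rational(1, 2)))), Rational(1, 2)) ≈ Add(195.26, Mul(0.3633, I))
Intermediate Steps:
Function('Q')(F) = Mul(4, Pow(F, 2)) (Function('Q')(F) = Mul(Mul(2, F), Mul(2, F)) = Mul(4, Pow(F, 2)))
O = Add(7, Mul(I, Pow(20130, Rational(1, 2)))) (O = Add(7, Pow(Add(79, -20209), Rational(1, 2))) = Add(7, Pow(-20130, Rational(1, 2))) = Add(7, Mul(I, Pow(20130, Rational(1, 2)))) ≈ Add(7.0000, Mul(141.88, I)))
Pow(Add(O, Mul(-1, -38120)), Rational(1, 2)) = Pow(Add(Add(7, Mul(I, Pow(20130, Rational(1, 2)))), Mul(-1, -38120)), Rational(1, 2)) = Pow(Add(Add(7, Mul(I, Pow(20130, Rational(1, 2)))), 38120), Rational(1, 2)) = Pow(Add(38127, Mul(I, Pow(20130, Rational(1, 2)))), Rational(1, 2))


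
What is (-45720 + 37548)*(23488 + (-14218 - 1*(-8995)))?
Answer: -149261580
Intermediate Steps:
(-45720 + 37548)*(23488 + (-14218 - 1*(-8995))) = -8172*(23488 + (-14218 + 8995)) = -8172*(23488 - 5223) = -8172*18265 = -149261580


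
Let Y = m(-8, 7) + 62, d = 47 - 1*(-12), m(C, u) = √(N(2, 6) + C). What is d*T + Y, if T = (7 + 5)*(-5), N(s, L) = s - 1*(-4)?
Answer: -3478 + I*√2 ≈ -3478.0 + 1.4142*I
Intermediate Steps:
N(s, L) = 4 + s (N(s, L) = s + 4 = 4 + s)
m(C, u) = √(6 + C) (m(C, u) = √((4 + 2) + C) = √(6 + C))
T = -60 (T = 12*(-5) = -60)
d = 59 (d = 47 + 12 = 59)
Y = 62 + I*√2 (Y = √(6 - 8) + 62 = √(-2) + 62 = I*√2 + 62 = 62 + I*√2 ≈ 62.0 + 1.4142*I)
d*T + Y = 59*(-60) + (62 + I*√2) = -3540 + (62 + I*√2) = -3478 + I*√2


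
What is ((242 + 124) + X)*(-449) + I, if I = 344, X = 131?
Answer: -222809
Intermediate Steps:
((242 + 124) + X)*(-449) + I = ((242 + 124) + 131)*(-449) + 344 = (366 + 131)*(-449) + 344 = 497*(-449) + 344 = -223153 + 344 = -222809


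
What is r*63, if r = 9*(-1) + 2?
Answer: -441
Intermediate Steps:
r = -7 (r = -9 + 2 = -7)
r*63 = -7*63 = -441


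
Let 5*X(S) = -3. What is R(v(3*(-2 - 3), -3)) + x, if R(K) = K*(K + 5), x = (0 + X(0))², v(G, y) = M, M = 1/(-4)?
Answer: -331/400 ≈ -0.82750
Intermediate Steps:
M = -¼ ≈ -0.25000
v(G, y) = -¼
X(S) = -⅗ (X(S) = (⅕)*(-3) = -⅗)
x = 9/25 (x = (0 - ⅗)² = (-⅗)² = 9/25 ≈ 0.36000)
R(K) = K*(5 + K)
R(v(3*(-2 - 3), -3)) + x = -(5 - ¼)/4 + 9/25 = -¼*19/4 + 9/25 = -19/16 + 9/25 = -331/400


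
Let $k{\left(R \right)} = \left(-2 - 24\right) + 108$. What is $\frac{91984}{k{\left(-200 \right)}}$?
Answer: $\frac{45992}{41} \approx 1121.8$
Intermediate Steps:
$k{\left(R \right)} = 82$ ($k{\left(R \right)} = -26 + 108 = 82$)
$\frac{91984}{k{\left(-200 \right)}} = \frac{91984}{82} = 91984 \cdot \frac{1}{82} = \frac{45992}{41}$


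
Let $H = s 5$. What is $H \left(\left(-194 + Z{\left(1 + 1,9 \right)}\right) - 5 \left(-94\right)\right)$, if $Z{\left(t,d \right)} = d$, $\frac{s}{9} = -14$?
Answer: $-179550$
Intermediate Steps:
$s = -126$ ($s = 9 \left(-14\right) = -126$)
$H = -630$ ($H = \left(-126\right) 5 = -630$)
$H \left(\left(-194 + Z{\left(1 + 1,9 \right)}\right) - 5 \left(-94\right)\right) = - 630 \left(\left(-194 + 9\right) - 5 \left(-94\right)\right) = - 630 \left(-185 - -470\right) = - 630 \left(-185 + 470\right) = \left(-630\right) 285 = -179550$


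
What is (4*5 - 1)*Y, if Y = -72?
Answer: -1368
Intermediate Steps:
(4*5 - 1)*Y = (4*5 - 1)*(-72) = (20 - 1)*(-72) = 19*(-72) = -1368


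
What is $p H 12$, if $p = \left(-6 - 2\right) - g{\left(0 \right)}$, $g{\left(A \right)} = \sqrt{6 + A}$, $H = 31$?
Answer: $-2976 - 372 \sqrt{6} \approx -3887.2$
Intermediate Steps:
$p = -8 - \sqrt{6}$ ($p = \left(-6 - 2\right) - \sqrt{6 + 0} = -8 - \sqrt{6} \approx -10.449$)
$p H 12 = \left(-8 - \sqrt{6}\right) 31 \cdot 12 = \left(-248 - 31 \sqrt{6}\right) 12 = -2976 - 372 \sqrt{6}$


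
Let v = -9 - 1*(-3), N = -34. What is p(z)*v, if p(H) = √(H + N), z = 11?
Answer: -6*I*√23 ≈ -28.775*I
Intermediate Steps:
v = -6 (v = -9 + 3 = -6)
p(H) = √(-34 + H) (p(H) = √(H - 34) = √(-34 + H))
p(z)*v = √(-34 + 11)*(-6) = √(-23)*(-6) = (I*√23)*(-6) = -6*I*√23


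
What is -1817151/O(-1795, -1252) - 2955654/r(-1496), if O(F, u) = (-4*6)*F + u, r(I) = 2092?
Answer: -31857643851/21876044 ≈ -1456.3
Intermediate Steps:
O(F, u) = u - 24*F (O(F, u) = -24*F + u = u - 24*F)
-1817151/O(-1795, -1252) - 2955654/r(-1496) = -1817151/(-1252 - 24*(-1795)) - 2955654/2092 = -1817151/(-1252 + 43080) - 2955654*1/2092 = -1817151/41828 - 1477827/1046 = -31857643851/21876044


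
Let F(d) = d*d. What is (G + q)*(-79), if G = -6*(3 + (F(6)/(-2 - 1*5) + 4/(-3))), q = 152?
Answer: -95590/7 ≈ -13656.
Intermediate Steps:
F(d) = d²
G = 146/7 (G = -6*(3 + (6²/(-2 - 1*5) + 4/(-3))) = -6*(3 + (36/(-2 - 5) + 4*(-⅓))) = -6*(3 + (36/(-7) - 4/3)) = -6*(3 + (36*(-⅐) - 4/3)) = -6*(3 + (-36/7 - 4/3)) = -6*(3 - 136/21) = -6*(-73/21) = 146/7 ≈ 20.857)
(G + q)*(-79) = (146/7 + 152)*(-79) = (1210/7)*(-79) = -95590/7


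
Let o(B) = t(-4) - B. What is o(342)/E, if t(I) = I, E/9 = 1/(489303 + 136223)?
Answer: -216431996/9 ≈ -2.4048e+7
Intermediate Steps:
E = 9/625526 (E = 9/(489303 + 136223) = 9/625526 ≈ 1.4388e-5)
o(B) = -4 - B
o(342)/E = (-4 - 1*342)/(9/625526) = (-4 - 342)*(625526/9) = -346*625526/9 = -216431996/9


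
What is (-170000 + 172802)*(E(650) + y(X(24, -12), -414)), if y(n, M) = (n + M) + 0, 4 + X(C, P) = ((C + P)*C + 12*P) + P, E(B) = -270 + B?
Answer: 263388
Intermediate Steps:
X(C, P) = -4 + 13*P + C*(C + P) (X(C, P) = -4 + (((C + P)*C + 12*P) + P) = -4 + ((C*(C + P) + 12*P) + P) = -4 + ((12*P + C*(C + P)) + P) = -4 + (13*P + C*(C + P)) = -4 + 13*P + C*(C + P))
y(n, M) = M + n (y(n, M) = (M + n) + 0 = M + n)
(-170000 + 172802)*(E(650) + y(X(24, -12), -414)) = (-170000 + 172802)*((-270 + 650) + (-414 + (-4 + 24² + 13*(-12) + 24*(-12)))) = 2802*(380 + (-414 + (-4 + 576 - 156 - 288))) = 2802*(380 + (-414 + 128)) = 2802*(380 - 286) = 2802*94 = 263388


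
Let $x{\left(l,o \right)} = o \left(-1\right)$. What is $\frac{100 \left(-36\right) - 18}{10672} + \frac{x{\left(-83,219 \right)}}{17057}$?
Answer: $- \frac{32024697}{91016152} \approx -0.35186$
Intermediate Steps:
$x{\left(l,o \right)} = - o$
$\frac{100 \left(-36\right) - 18}{10672} + \frac{x{\left(-83,219 \right)}}{17057} = \frac{100 \left(-36\right) - 18}{10672} + \frac{\left(-1\right) 219}{17057} = \left(-3600 - 18\right) \frac{1}{10672} - \frac{219}{17057} = \left(-3618\right) \frac{1}{10672} - \frac{219}{17057} = - \frac{1809}{5336} - \frac{219}{17057} = - \frac{32024697}{91016152}$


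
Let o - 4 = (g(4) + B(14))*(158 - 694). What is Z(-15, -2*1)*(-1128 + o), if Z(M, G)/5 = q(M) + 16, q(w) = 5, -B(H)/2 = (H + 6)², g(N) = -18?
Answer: 45919020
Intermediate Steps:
B(H) = -2*(6 + H)² (B(H) = -2*(H + 6)² = -2*(6 + H)²)
Z(M, G) = 105 (Z(M, G) = 5*(5 + 16) = 5*21 = 105)
o = 438452 (o = 4 + (-18 - 2*(6 + 14)²)*(158 - 694) = 4 + (-18 - 2*20²)*(-536) = 4 + (-18 - 2*400)*(-536) = 4 + (-18 - 800)*(-536) = 4 - 818*(-536) = 4 + 438448 = 438452)
Z(-15, -2*1)*(-1128 + o) = 105*(-1128 + 438452) = 105*437324 = 45919020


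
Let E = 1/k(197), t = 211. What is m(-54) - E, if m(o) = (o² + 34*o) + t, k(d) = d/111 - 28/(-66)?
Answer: 1155038/895 ≈ 1290.5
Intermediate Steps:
k(d) = 14/33 + d/111 (k(d) = d*(1/111) - 28*(-1/66) = d/111 + 14/33 = 14/33 + d/111)
m(o) = 211 + o² + 34*o (m(o) = (o² + 34*o) + 211 = 211 + o² + 34*o)
E = 407/895 (E = 1/(14/33 + (1/111)*197) = 1/(14/33 + 197/111) = 1/(895/407) = 407/895 ≈ 0.45475)
m(-54) - E = (211 + (-54)² + 34*(-54)) - 1*407/895 = (211 + 2916 - 1836) - 407/895 = 1291 - 407/895 = 1155038/895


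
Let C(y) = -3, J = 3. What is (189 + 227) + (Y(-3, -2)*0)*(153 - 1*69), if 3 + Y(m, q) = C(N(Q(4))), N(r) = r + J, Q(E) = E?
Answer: 416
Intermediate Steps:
N(r) = 3 + r (N(r) = r + 3 = 3 + r)
Y(m, q) = -6 (Y(m, q) = -3 - 3 = -6)
(189 + 227) + (Y(-3, -2)*0)*(153 - 1*69) = (189 + 227) + (-6*0)*(153 - 1*69) = 416 + 0*(153 - 69) = 416 + 0*84 = 416 + 0 = 416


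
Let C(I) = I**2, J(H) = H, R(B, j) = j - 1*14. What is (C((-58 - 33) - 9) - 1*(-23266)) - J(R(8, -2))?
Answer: 33282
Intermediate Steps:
R(B, j) = -14 + j (R(B, j) = j - 14 = -14 + j)
(C((-58 - 33) - 9) - 1*(-23266)) - J(R(8, -2)) = (((-58 - 33) - 9)**2 - 1*(-23266)) - (-14 - 2) = ((-91 - 9)**2 + 23266) - 1*(-16) = ((-100)**2 + 23266) + 16 = (10000 + 23266) + 16 = 33266 + 16 = 33282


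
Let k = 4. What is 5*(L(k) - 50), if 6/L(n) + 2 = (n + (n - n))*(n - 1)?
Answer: -247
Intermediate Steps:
L(n) = 6/(-2 + n*(-1 + n)) (L(n) = 6/(-2 + (n + (n - n))*(n - 1)) = 6/(-2 + (n + 0)*(-1 + n)) = 6/(-2 + n*(-1 + n)))
5*(L(k) - 50) = 5*(6/(-2 + 4² - 1*4) - 50) = 5*(6/(-2 + 16 - 4) - 50) = 5*(6/10 - 50) = 5*(6*(⅒) - 50) = 5*(⅗ - 50) = 5*(-247/5) = -247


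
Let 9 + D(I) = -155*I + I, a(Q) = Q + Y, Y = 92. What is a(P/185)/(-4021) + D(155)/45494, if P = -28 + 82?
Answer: -18539994471/33842304190 ≈ -0.54783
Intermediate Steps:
P = 54
a(Q) = 92 + Q (a(Q) = Q + 92 = 92 + Q)
D(I) = -9 - 154*I (D(I) = -9 + (-155*I + I) = -9 - 154*I)
a(P/185)/(-4021) + D(155)/45494 = (92 + 54/185)/(-4021) + (-9 - 154*155)/45494 = (92 + 54*(1/185))*(-1/4021) + (-9 - 23870)*(1/45494) = (92 + 54/185)*(-1/4021) - 23879*1/45494 = (17074/185)*(-1/4021) - 23879/45494 = -17074/743885 - 23879/45494 = -18539994471/33842304190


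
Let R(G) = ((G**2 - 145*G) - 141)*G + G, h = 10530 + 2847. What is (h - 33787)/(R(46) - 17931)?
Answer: 4082/46771 ≈ 0.087276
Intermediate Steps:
h = 13377
R(G) = G + G*(-141 + G**2 - 145*G) (R(G) = (-141 + G**2 - 145*G)*G + G = G*(-141 + G**2 - 145*G) + G = G + G*(-141 + G**2 - 145*G))
(h - 33787)/(R(46) - 17931) = (13377 - 33787)/(46*(-140 + 46**2 - 145*46) - 17931) = -20410/(46*(-140 + 2116 - 6670) - 17931) = -20410/(46*(-4694) - 17931) = -20410/(-215924 - 17931) = -20410/(-233855) = -20410*(-1/233855) = 4082/46771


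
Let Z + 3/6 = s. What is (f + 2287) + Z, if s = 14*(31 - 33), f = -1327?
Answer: 1863/2 ≈ 931.50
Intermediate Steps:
s = -28 (s = 14*(-2) = -28)
Z = -57/2 (Z = -½ - 28 = -57/2 ≈ -28.500)
(f + 2287) + Z = (-1327 + 2287) - 57/2 = 960 - 57/2 = 1863/2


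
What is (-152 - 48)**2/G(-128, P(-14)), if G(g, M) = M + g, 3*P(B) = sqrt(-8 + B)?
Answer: -23040000/73739 - 60000*I*sqrt(22)/73739 ≈ -312.45 - 3.8165*I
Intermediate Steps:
P(B) = sqrt(-8 + B)/3
(-152 - 48)**2/G(-128, P(-14)) = (-152 - 48)**2/(sqrt(-8 - 14)/3 - 128) = (-200)**2/(sqrt(-22)/3 - 128) = 40000/((I*sqrt(22))/3 - 128) = 40000/(I*sqrt(22)/3 - 128) = 40000/(-128 + I*sqrt(22)/3)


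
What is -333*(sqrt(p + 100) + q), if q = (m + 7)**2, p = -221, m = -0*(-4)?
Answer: -16317 - 3663*I ≈ -16317.0 - 3663.0*I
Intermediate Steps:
m = 0 (m = -4*0 = 0)
q = 49 (q = (0 + 7)**2 = 7**2 = 49)
-333*(sqrt(p + 100) + q) = -333*(sqrt(-221 + 100) + 49) = -333*(sqrt(-121) + 49) = -333*(11*I + 49) = -333*(49 + 11*I) = -16317 - 3663*I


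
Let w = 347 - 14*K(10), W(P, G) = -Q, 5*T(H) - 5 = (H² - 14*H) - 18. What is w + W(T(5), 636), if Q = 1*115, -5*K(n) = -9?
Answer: 1034/5 ≈ 206.80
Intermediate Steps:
K(n) = 9/5 (K(n) = -⅕*(-9) = 9/5)
T(H) = -13/5 - 14*H/5 + H²/5 (T(H) = 1 + ((H² - 14*H) - 18)/5 = 1 + (-18 + H² - 14*H)/5 = 1 + (-18/5 - 14*H/5 + H²/5) = -13/5 - 14*H/5 + H²/5)
Q = 115
W(P, G) = -115 (W(P, G) = -1*115 = -115)
w = 1609/5 (w = 347 - 14*9/5 = 347 - 126/5 = 1609/5 ≈ 321.80)
w + W(T(5), 636) = 1609/5 - 115 = 1034/5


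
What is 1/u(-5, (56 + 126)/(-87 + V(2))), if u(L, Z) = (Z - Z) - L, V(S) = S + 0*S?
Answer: ⅕ ≈ 0.20000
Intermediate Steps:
V(S) = S (V(S) = S + 0 = S)
u(L, Z) = -L (u(L, Z) = 0 - L = -L)
1/u(-5, (56 + 126)/(-87 + V(2))) = 1/(-1*(-5)) = 1/5 = ⅕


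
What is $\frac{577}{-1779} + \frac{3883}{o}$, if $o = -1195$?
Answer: $- \frac{7597372}{2125905} \approx -3.5737$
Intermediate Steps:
$\frac{577}{-1779} + \frac{3883}{o} = \frac{577}{-1779} + \frac{3883}{-1195} = 577 \left(- \frac{1}{1779}\right) + 3883 \left(- \frac{1}{1195}\right) = - \frac{577}{1779} - \frac{3883}{1195} = - \frac{7597372}{2125905}$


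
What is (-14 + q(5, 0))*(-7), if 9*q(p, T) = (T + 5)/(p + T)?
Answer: 875/9 ≈ 97.222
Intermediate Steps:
q(p, T) = (5 + T)/(9*(T + p)) (q(p, T) = ((T + 5)/(p + T))/9 = ((5 + T)/(T + p))/9 = (5 + T)/(9*(T + p)))
(-14 + q(5, 0))*(-7) = (-14 + (5 + 0)/(9*(0 + 5)))*(-7) = (-14 + (⅑)*5/5)*(-7) = (-14 + (⅑)*(⅕)*5)*(-7) = (-14 + ⅑)*(-7) = -125/9*(-7) = 875/9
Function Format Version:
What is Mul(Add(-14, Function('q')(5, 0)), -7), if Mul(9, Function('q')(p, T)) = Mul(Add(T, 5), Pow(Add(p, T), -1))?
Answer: Rational(875, 9) ≈ 97.222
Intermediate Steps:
Function('q')(p, T) = Mul(Rational(1, 9), Pow(Add(T, p), -1), Add(5, T)) (Function('q')(p, T) = Mul(Rational(1, 9), Mul(Add(T, 5), Pow(Add(p, T), -1))) = Mul(Rational(1, 9), Mul(Add(5, T), Pow(Add(T, p), -1))) = Mul(Rational(1, 9), Mul(Pow(Add(T, p), -1), Add(5, T))) = Mul(Rational(1, 9), Pow(Add(T, p), -1), Add(5, T)))
Mul(Add(-14, Function('q')(5, 0)), -7) = Mul(Add(-14, Mul(Rational(1, 9), Pow(Add(0, 5), -1), Add(5, 0))), -7) = Mul(Add(-14, Mul(Rational(1, 9), Pow(5, -1), 5)), -7) = Mul(Add(-14, Mul(Rational(1, 9), Rational(1, 5), 5)), -7) = Mul(Add(-14, Rational(1, 9)), -7) = Mul(Rational(-125, 9), -7) = Rational(875, 9)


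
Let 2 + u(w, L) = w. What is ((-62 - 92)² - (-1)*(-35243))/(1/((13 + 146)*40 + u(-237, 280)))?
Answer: -70556767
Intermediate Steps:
u(w, L) = -2 + w
((-62 - 92)² - (-1)*(-35243))/(1/((13 + 146)*40 + u(-237, 280))) = ((-62 - 92)² - (-1)*(-35243))/(1/((13 + 146)*40 + (-2 - 237))) = ((-154)² - 1*35243)/(1/(159*40 - 239)) = (23716 - 35243)/(1/(6360 - 239)) = -11527/(1/6121) = -11527/1/6121 = -11527*6121 = -70556767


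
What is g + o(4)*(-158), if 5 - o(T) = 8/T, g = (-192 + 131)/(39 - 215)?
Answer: -83363/176 ≈ -473.65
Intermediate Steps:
g = 61/176 (g = -61/(-176) = -61*(-1/176) = 61/176 ≈ 0.34659)
o(T) = 5 - 8/T
g + o(4)*(-158) = 61/176 + (5 - 8/4)*(-158) = 61/176 + (5 - 8*¼)*(-158) = 61/176 + (5 - 2)*(-158) = 61/176 + 3*(-158) = 61/176 - 474 = -83363/176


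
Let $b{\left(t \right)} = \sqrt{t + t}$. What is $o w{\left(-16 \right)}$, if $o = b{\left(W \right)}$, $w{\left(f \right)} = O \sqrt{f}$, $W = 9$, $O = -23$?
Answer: $- 276 i \sqrt{2} \approx - 390.32 i$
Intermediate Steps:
$w{\left(f \right)} = - 23 \sqrt{f}$
$b{\left(t \right)} = \sqrt{2} \sqrt{t}$ ($b{\left(t \right)} = \sqrt{2 t} = \sqrt{2} \sqrt{t}$)
$o = 3 \sqrt{2}$ ($o = \sqrt{2} \sqrt{9} = \sqrt{2} \cdot 3 = 3 \sqrt{2} \approx 4.2426$)
$o w{\left(-16 \right)} = 3 \sqrt{2} \left(- 23 \sqrt{-16}\right) = 3 \sqrt{2} \left(- 23 \cdot 4 i\right) = 3 \sqrt{2} \left(- 92 i\right) = - 276 i \sqrt{2}$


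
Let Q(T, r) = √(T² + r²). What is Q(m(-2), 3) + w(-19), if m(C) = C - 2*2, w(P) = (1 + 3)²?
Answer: 16 + 3*√5 ≈ 22.708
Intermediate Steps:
w(P) = 16 (w(P) = 4² = 16)
m(C) = -4 + C (m(C) = C - 4 = -4 + C)
Q(m(-2), 3) + w(-19) = √((-4 - 2)² + 3²) + 16 = √((-6)² + 9) + 16 = √(36 + 9) + 16 = √45 + 16 = 3*√5 + 16 = 16 + 3*√5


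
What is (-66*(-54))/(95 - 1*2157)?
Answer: -1782/1031 ≈ -1.7284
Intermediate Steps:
(-66*(-54))/(95 - 1*2157) = 3564/(95 - 2157) = 3564/(-2062) = 3564*(-1/2062) = -1782/1031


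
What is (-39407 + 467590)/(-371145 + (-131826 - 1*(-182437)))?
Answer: -428183/320534 ≈ -1.3358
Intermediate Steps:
(-39407 + 467590)/(-371145 + (-131826 - 1*(-182437))) = 428183/(-371145 + (-131826 + 182437)) = 428183/(-371145 + 50611) = 428183/(-320534) = 428183*(-1/320534) = -428183/320534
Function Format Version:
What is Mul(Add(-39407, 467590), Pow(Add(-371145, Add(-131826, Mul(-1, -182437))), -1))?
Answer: Rational(-428183, 320534) ≈ -1.3358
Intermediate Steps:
Mul(Add(-39407, 467590), Pow(Add(-371145, Add(-131826, Mul(-1, -182437))), -1)) = Mul(428183, Pow(Add(-371145, Add(-131826, 182437)), -1)) = Mul(428183, Pow(Add(-371145, 50611), -1)) = Mul(428183, Pow(-320534, -1)) = Mul(428183, Rational(-1, 320534)) = Rational(-428183, 320534)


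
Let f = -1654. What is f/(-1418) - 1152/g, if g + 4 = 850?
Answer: -6507/33323 ≈ -0.19527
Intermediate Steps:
g = 846 (g = -4 + 850 = 846)
f/(-1418) - 1152/g = -1654/(-1418) - 1152/846 = -1654*(-1/1418) - 1152*1/846 = 827/709 - 64/47 = -6507/33323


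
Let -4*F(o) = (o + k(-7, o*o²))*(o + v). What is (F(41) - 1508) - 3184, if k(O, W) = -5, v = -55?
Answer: -4566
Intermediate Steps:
F(o) = -(-55 + o)*(-5 + o)/4 (F(o) = -(o - 5)*(o - 55)/4 = -(-5 + o)*(-55 + o)/4 = -(-55 + o)*(-5 + o)/4)
(F(41) - 1508) - 3184 = ((-275/4 + 15*41 - ¼*41²) - 1508) - 3184 = ((-275/4 + 615 - ¼*1681) - 1508) - 3184 = ((-275/4 + 615 - 1681/4) - 1508) - 3184 = (126 - 1508) - 3184 = -1382 - 3184 = -4566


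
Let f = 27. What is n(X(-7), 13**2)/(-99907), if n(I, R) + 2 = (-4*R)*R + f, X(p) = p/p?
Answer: 114219/99907 ≈ 1.1433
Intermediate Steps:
X(p) = 1
n(I, R) = 25 - 4*R**2 (n(I, R) = -2 + ((-4*R)*R + 27) = -2 + (-4*R**2 + 27) = -2 + (27 - 4*R**2) = 25 - 4*R**2)
n(X(-7), 13**2)/(-99907) = (25 - 4*(13**2)**2)/(-99907) = (25 - 4*169**2)*(-1/99907) = (25 - 4*28561)*(-1/99907) = (25 - 114244)*(-1/99907) = -114219*(-1/99907) = 114219/99907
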